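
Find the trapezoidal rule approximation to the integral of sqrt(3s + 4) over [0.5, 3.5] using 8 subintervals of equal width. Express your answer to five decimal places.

9.40062

Δs = (3.5 − 0.5)/8 = 0.375.
f(0.5) ≈ 2.34521, f(0.875) ≈ 2.57391, f(1.25) ≈ 2.78388, f(1.625) ≈ 2.97909, f(2) ≈ 3.16228, f(2.375) ≈ 3.33542, f(2.75) ≈ 3.50000, f(3.125) ≈ 3.65718, f(3.5) ≈ 3.80789.
T_8 = (Δs/2)·[f(s_0) + 2f(s_1) + ... + 2f(s_{7}) + f(s_8)].
Sum ≈ 9.40062.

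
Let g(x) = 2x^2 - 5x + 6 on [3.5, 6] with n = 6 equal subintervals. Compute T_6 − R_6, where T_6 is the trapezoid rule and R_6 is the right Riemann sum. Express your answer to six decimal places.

-7.291667

T_6 ≈ 71.18634259.
R_6 ≈ 78.47800926.
T_6 − R_6 ≈ -7.291667.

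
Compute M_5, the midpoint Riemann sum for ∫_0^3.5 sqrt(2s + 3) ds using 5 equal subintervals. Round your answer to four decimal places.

8.8142

Δs = (3.5 − 0)/5 = 0.7.
Midpoints: 0.35, 1.05, 1.75, 2.45, 3.15.
f(0.35) ≈ 1.9235, f(1.05) ≈ 2.2583, f(1.75) ≈ 2.5495, f(2.45) ≈ 2.8107, f(3.15) ≈ 3.0496.
Sum = Δs · [f(0.35) + f(1.05) + f(1.75) + f(2.45) + f(3.15)].
Sum ≈ 8.8142.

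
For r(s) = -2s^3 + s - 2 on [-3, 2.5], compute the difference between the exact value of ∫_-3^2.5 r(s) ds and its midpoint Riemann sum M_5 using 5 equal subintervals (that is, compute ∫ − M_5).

0.831875

Exact integral: ∫_-3^2.5 r(s) ds = 8.59375.
M_5 = 7.761875.
Error = 8.59375 − 7.761875 = 0.831875.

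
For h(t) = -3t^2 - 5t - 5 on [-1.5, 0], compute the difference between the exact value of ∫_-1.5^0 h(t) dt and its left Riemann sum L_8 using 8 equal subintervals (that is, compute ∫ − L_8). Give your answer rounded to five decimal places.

Exact integral: ∫_-1.5^0 h(t) dt = -5.25.
L_8 ≈ -5.2060547.
Error ≈ -5.25 − (-5.2060547) ≈ -0.04395.

-0.04395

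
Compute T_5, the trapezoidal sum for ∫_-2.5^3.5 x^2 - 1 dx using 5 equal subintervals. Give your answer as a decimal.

14.94

Δx = (3.5 − (-2.5))/5 = 1.2.
f(-2.5) = 5.25, f(-1.3) = 0.69, f(-0.1) = -0.99, f(1.1) = 0.21, f(2.3) = 4.29, f(3.5) = 11.25.
T_5 = (Δx/2)·[f(x_0) + 2f(x_1) + ... + 2f(x_{4}) + f(x_5)].
Sum = 14.94.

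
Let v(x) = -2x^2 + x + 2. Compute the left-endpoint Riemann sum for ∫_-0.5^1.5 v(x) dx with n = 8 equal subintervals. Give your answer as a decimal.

Δx = (1.5 − (-0.5))/8 = 0.25.
Left endpoints: -0.5, -0.25, 0, 0.25, 0.5, 0.75, 1, 1.25.
v(-0.5) = 1, v(-0.25) = 1.625, v(0) = 2, v(0.25) = 2.125, v(0.5) = 2, v(0.75) = 1.625, v(1) = 1, v(1.25) = 0.125.
Sum = Δx · [v(-0.5) + v(-0.25) + v(0) + ...].
Sum = 2.875.

2.875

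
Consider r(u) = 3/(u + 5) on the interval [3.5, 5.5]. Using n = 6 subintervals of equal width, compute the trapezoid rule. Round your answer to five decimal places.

0.63406

Δu = (5.5 − 3.5)/6 = 1/3.
r(3.5) = 6/17, r(23/6) = 18/53, r(25/6) = 18/55, r(4.5) = 6/19, r(29/6) = 18/59, r(31/6) = 18/61, r(5.5) = 2/7.
T_6 = (Δu/2)·[r(u_0) + 2r(u_1) + ... + 2r(u_{5}) + r(u_6)].
Sum ≈ 0.63406.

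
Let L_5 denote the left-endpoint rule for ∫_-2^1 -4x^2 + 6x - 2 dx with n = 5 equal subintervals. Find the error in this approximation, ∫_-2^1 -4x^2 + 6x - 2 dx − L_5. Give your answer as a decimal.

Exact integral: ∫_-2^1 f(x) dx = -27.
L_5 = -36.72.
Error = -27 − (-36.72) = 9.72.

9.72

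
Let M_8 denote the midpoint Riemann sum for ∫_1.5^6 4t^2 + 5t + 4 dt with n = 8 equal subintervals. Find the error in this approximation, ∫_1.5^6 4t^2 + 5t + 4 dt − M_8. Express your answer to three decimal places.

Exact integral: ∫_1.5^6 f(t) dt = 385.875.
M_8 ≈ 385.40039.
Error ≈ 385.875 − 385.40039 ≈ 0.475.

0.475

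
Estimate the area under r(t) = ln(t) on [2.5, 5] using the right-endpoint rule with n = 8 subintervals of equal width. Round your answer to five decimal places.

Δt = (5 − 2.5)/8 = 0.3125.
Right endpoints: 2.8125, 3.125, 3.4375, 3.75, 4.0625, 4.375, 4.6875, 5.
r(2.8125) ≈ 1.03407, r(3.125) ≈ 1.13943, r(3.4375) ≈ 1.23474, r(3.75) ≈ 1.32176, r(4.0625) ≈ 1.40180, r(4.375) ≈ 1.47591, r(4.6875) ≈ 1.54490, r(5) ≈ 1.60944.
Sum = Δt · [r(2.8125) + r(3.125) + r(3.4375) + ...].
Sum ≈ 3.36314.

3.36314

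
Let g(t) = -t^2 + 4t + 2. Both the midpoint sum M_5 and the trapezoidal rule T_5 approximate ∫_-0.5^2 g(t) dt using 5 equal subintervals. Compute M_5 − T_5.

M_5 = 9.84375.
T_5 = 9.6875.
M_5 − T_5 = 0.15625.

0.15625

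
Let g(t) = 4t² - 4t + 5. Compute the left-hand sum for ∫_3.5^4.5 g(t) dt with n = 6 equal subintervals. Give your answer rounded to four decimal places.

Δt = (4.5 − 3.5)/6 = 1/6.
Left endpoints: 3.5, 11/3, 23/6, 4, 25/6, 13/3.
g(3.5) = 40, g(11/3) = 397/9, g(23/6) = 436/9, g(4) = 53, g(25/6) = 520/9, g(13/3) = 565/9.
Sum = Δt · [g(3.5) + g(11/3) + g(23/6) + ...].
Sum ≈ 51.0185.

51.0185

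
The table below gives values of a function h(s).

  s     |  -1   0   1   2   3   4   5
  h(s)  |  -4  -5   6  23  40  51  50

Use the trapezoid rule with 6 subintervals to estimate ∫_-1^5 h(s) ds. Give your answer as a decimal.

138

Δs = 1.
T_6 = (1/2)·[(-4) + 2·(-5) + 2·6 + 2·23 + 2·40 + 2·51 + 50] = 138.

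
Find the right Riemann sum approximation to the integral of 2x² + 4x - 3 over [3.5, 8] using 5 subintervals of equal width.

Δx = (8 − 3.5)/5 = 0.9.
Right endpoints: 4.4, 5.3, 6.2, 7.1, 8.
f(4.4) = 53.32, f(5.3) = 74.38, f(6.2) = 98.68, f(7.1) = 126.22, f(8) = 157.
Sum = Δx · [f(4.4) + f(5.3) + f(6.2) + f(7.1) + f(8)].
Sum = 458.64.

458.64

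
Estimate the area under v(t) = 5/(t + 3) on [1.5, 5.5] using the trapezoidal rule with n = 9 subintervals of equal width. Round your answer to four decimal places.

Δt = (5.5 − 1.5)/9 = 4/9.
v(1.5) = 10/9, v(35/18) = 90/89, v(43/18) = 90/97, v(17/6) = 6/7, v(59/18) = 90/113, v(67/18) = 90/121, v(25/6) = 30/43, v(83/18) = 90/137, v(91/18) = 18/29, v(5.5) = 10/17.
T_9 = (Δt/2)·[v(t_0) + 2v(t_1) + ... + 2v(t_{8}) + v(t_9)].
Sum ≈ 3.1829.

3.1829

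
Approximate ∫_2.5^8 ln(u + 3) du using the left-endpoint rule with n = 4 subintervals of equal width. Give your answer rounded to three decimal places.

Δu = (8 − 2.5)/4 = 1.375.
Left endpoints: 2.5, 3.875, 5.25, 6.625.
f(2.5) ≈ 1.705, f(3.875) ≈ 1.928, f(5.25) ≈ 2.110, f(6.625) ≈ 2.264.
Sum = Δu · [f(2.5) + f(3.875) + f(5.25) + f(6.625)].
Sum ≈ 11.010.

11.010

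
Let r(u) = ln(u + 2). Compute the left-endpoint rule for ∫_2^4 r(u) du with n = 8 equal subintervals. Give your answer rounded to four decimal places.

3.1543

Δu = (4 − 2)/8 = 0.25.
Left endpoints: 2, 2.25, 2.5, 2.75, 3, 3.25, 3.5, 3.75.
r(2) ≈ 1.3863, r(2.25) ≈ 1.4469, r(2.5) ≈ 1.5041, r(2.75) ≈ 1.5581, r(3) ≈ 1.6094, r(3.25) ≈ 1.6582, r(3.5) ≈ 1.7047, r(3.75) ≈ 1.7492.
Sum = Δu · [r(2) + r(2.25) + r(2.5) + ...].
Sum ≈ 3.1543.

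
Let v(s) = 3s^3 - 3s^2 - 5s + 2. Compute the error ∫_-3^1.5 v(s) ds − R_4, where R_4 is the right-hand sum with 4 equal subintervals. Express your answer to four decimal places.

-40.7373

Exact integral: ∫_-3^1.5 v(s) ds = -61.453125.
R_4 ≈ -20.715820.
Error ≈ -61.453125 − (-20.715820) ≈ -40.7373.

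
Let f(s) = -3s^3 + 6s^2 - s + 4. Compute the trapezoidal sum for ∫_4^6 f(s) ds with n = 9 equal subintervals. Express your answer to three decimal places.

Δs = (6 − 4)/9 = 2/9.
f(4) = -96, f(38/9) = -28934/243, f(40/9) = -35308/243, f(14/3) = -1574/9, f(44/9) = -50552/243, f(46/9) = -59518/243, f(16/3) = -2572/9, f(50/9) = -80378/243, f(52/9) = -92368/243, f(6) = -434.
T_9 = (Δs/2)·[f(s_0) + 2f(s_1) + ... + 2f(s_{8}) + f(s_9)].
Sum ≈ -478.642.

-478.642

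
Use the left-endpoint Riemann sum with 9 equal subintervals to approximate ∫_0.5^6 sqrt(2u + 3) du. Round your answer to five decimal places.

16.11844

Δu = (6 − 0.5)/9 = 11/18.
Left endpoints: 0.5, 10/9, 31/18, 7/3, 53/18, 32/9, 25/6, 43/9, 97/18.
f(0.5) ≈ 2.00000, f(10/9) ≈ 2.28522, f(31/18) ≈ 2.53859, f(7/3) ≈ 2.76887, f(53/18) ≈ 2.98142, f(32/9) ≈ 3.17980, f(25/6) ≈ 3.36650, f(43/9) ≈ 3.54338, f(97/18) ≈ 3.71184.
Sum = Δu · [f(0.5) + f(10/9) + f(31/18) + ...].
Sum ≈ 16.11844.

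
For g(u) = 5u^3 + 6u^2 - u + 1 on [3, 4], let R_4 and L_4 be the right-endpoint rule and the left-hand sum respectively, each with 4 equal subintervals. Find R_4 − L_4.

R_4 = 319.109375.
L_4 = 262.609375.
R_4 − L_4 = 56.5.

56.5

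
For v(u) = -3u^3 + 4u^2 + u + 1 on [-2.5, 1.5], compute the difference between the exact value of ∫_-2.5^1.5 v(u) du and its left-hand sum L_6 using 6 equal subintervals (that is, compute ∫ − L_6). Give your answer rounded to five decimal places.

-25.51852

Exact integral: ∫_-2.5^1.5 v(u) du ≈ 52.8333333.
L_6 ≈ 78.3518519.
Error ≈ 52.8333333 − 78.3518519 ≈ -25.51852.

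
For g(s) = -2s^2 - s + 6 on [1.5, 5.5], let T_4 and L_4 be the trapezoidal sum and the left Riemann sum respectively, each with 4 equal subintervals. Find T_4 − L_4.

T_4 = -100.
L_4 = -70.
T_4 − L_4 = -30.

-30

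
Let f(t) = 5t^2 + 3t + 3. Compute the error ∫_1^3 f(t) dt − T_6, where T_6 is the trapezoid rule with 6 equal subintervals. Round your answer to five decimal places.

-0.18519

Exact integral: ∫_1^3 f(t) dt ≈ 61.3333333.
T_6 ≈ 61.5185185.
Error ≈ 61.3333333 − 61.5185185 ≈ -0.18519.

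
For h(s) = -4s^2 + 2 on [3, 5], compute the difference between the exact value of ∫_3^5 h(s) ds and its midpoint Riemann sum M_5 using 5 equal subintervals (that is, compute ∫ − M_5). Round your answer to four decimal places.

Exact integral: ∫_3^5 h(s) ds ≈ -126.666667.
M_5 = -126.56.
Error ≈ -126.666667 − (-126.56) ≈ -0.1067.

-0.1067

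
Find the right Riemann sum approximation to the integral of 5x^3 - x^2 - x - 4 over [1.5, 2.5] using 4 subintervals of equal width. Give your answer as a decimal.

Δx = (2.5 − 1.5)/4 = 0.25.
Right endpoints: 1.75, 2, 2.25, 2.5.
f(1.75) = 17.984375, f(2) = 30, f(2.25) = 45.640625, f(2.5) = 65.375.
Sum = Δx · [f(1.75) + f(2) + f(2.25) + f(2.5)].
Sum = 39.75.

39.75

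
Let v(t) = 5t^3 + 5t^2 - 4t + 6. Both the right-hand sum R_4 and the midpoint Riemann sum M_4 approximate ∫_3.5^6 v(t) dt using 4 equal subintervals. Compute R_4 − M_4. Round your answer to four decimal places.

323.1079

R_4 ≈ 2005.366211.
M_4 ≈ 1682.258301.
R_4 − M_4 ≈ 323.1079.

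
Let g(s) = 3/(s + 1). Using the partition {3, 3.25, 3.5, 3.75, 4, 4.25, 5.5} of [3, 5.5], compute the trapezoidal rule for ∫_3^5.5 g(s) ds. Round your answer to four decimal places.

Subinterval widths: 0.25, 0.25, 0.25, 0.25, 0.25, 1.25.
g(3) = 0.75, g(3.25) = 12/17, g(3.5) = 2/3, g(3.75) = 12/19, g(4) = 0.6, g(4.25) = 4/7, g(5.5) = 6/13.
On each subinterval the trapezoid contributes (Δs_i/2)·[g(s_{i-1}) + g(s_i)].
Sum ≈ 1.4618.

1.4618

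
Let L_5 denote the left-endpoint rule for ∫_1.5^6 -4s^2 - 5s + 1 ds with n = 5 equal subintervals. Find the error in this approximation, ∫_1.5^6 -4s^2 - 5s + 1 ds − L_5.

-68.445

Exact integral: ∫_1.5^6 f(s) ds = -363.375.
L_5 = -294.93.
Error = -363.375 − (-294.93) = -68.445.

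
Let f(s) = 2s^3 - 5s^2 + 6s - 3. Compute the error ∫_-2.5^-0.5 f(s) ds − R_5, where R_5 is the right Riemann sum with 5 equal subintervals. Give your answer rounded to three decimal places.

Exact integral: ∫_-2.5^-0.5 f(s) ds ≈ -69.33333.
R_5 = -55.48.
Error ≈ -69.33333 − (-55.48) ≈ -13.853.

-13.853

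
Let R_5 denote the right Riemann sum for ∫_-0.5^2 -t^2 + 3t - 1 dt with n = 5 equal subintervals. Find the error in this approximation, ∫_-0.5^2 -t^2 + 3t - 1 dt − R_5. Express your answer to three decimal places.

Exact integral: ∫_-0.5^2 f(t) dt ≈ 0.41667.
R_5 = 1.25.
Error ≈ 0.41667 − 1.25 ≈ -0.833.

-0.833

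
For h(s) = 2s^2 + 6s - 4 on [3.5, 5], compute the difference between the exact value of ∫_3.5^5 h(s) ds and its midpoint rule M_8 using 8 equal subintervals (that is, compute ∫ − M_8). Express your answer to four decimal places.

0.0088

Exact integral: ∫_3.5^5 h(s) ds = 87.
M_8 ≈ 86.991211.
Error ≈ 87 − 86.991211 ≈ 0.0088.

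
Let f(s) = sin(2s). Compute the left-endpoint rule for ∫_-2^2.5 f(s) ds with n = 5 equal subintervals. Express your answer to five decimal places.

Δs = (2.5 − (-2))/5 = 0.9.
Left endpoints: -2, -1.1, -0.2, 0.7, 1.6.
f(-2) ≈ 0.75680, f(-1.1) ≈ -0.80850, f(-0.2) ≈ -0.38942, f(0.7) ≈ 0.98545, f(1.6) ≈ -0.05837.
Sum = Δs · [f(-2) + f(-1.1) + f(-0.2) + f(0.7) + f(1.6)].
Sum ≈ 0.43737.

0.43737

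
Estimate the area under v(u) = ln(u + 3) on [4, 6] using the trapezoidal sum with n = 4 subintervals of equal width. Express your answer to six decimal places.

Δu = (6 − 4)/4 = 0.5.
v(4) ≈ 1.945910, v(4.5) ≈ 2.014903, v(5) ≈ 2.079442, v(5.5) ≈ 2.140066, v(6) ≈ 2.197225.
T_4 = (Δu/2)·[v(u_0) + 2v(u_1) + 2v(u_2) + 2v(u_3) + v(u_4)].
Sum ≈ 4.152989.

4.152989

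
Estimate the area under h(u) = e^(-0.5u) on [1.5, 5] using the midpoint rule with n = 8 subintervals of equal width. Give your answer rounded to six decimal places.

0.779009

Δu = (5 − 1.5)/8 = 0.4375.
Midpoints: 1.71875, 2.15625, 2.59375, 3.03125, 3.46875, 3.90625, 4.34375, 4.78125.
h(1.71875) ≈ 0.423427, h(2.15625) ≈ 0.340233, h(2.59375) ≈ 0.273385, h(3.03125) ≈ 0.219671, h(3.46875) ≈ 0.176510, h(3.90625) ≈ 0.141830, h(4.34375) ≈ 0.113964, h(4.78125) ≈ 0.091572.
Sum = Δu · [h(1.71875) + h(2.15625) + h(2.59375) + ...].
Sum ≈ 0.779009.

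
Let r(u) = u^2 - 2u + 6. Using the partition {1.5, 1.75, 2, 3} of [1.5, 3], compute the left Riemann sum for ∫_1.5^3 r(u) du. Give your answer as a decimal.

8.703125

Subinterval widths: 0.25, 0.25, 1.
Left endpoints: 1.5, 1.75, 2.
r(1.5) = 5.25, r(1.75) = 5.5625, r(2) = 6.
Sum = Σ Δu_i · r(u_i).
Sum = 8.703125.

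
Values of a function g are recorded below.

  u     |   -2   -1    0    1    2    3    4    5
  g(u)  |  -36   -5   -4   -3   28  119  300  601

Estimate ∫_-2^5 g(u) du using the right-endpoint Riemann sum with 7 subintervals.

1036

Δu = 1.
Sum = 1·[(-5) + (-4) + (-3) + 28 + 119 + 300 + 601] = 1036.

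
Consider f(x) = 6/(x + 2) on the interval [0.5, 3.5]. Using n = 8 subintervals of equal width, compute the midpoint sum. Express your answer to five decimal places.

Δx = (3.5 − 0.5)/8 = 0.375.
Midpoints: 0.6875, 1.0625, 1.4375, 1.8125, 2.1875, 2.5625, 2.9375, 3.3125.
f(0.6875) = 96/43, f(1.0625) = 96/49, f(1.4375) = 96/55, f(1.8125) = 96/61, f(2.1875) = 96/67, f(2.5625) = 96/73, f(2.9375) = 96/79, f(3.3125) = 96/85.
Sum = Δx · [f(0.6875) + f(1.0625) + f(1.4375) + ...].
Sum ≈ 4.72630.

4.72630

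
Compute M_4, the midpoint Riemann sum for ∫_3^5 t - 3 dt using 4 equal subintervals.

2

Δt = (5 − 3)/4 = 0.5.
Midpoints: 3.25, 3.75, 4.25, 4.75.
f(3.25) = 0.25, f(3.75) = 0.75, f(4.25) = 1.25, f(4.75) = 1.75.
Sum = Δt · [f(3.25) + f(3.75) + f(4.25) + f(4.75)].
Sum = 2.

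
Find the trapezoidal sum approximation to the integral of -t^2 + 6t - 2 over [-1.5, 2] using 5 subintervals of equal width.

Δt = (2 − (-1.5))/5 = 0.7.
f(-1.5) = -13.25, f(-0.8) = -7.44, f(-0.1) = -2.61, f(0.6) = 1.24, f(1.3) = 4.11, f(2) = 6.
T_5 = (Δt/2)·[f(t_0) + 2f(t_1) + ... + 2f(t_{4}) + f(t_5)].
Sum = -5.8275.

-5.8275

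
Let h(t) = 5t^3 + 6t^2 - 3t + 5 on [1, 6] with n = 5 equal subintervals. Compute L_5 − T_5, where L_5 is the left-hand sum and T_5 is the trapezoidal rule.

-635

L_5 = 1435.
T_5 = 2070.
L_5 − T_5 = -635.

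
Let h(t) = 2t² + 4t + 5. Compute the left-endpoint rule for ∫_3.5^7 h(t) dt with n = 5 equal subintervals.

261.03

Δt = (7 − 3.5)/5 = 0.7.
Left endpoints: 3.5, 4.2, 4.9, 5.6, 6.3.
h(3.5) = 43.5, h(4.2) = 57.08, h(4.9) = 72.62, h(5.6) = 90.12, h(6.3) = 109.58.
Sum = Δt · [h(3.5) + h(4.2) + h(4.9) + h(5.6) + h(6.3)].
Sum = 261.03.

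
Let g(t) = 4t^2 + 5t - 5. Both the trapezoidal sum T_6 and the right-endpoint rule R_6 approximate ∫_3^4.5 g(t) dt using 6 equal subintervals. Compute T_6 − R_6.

-6.5625

T_6 = 106.1875.
R_6 = 112.75.
T_6 − R_6 = -6.5625.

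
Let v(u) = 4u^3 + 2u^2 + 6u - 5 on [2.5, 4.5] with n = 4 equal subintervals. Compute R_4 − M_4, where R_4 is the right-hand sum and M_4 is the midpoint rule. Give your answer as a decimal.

R_4 = 542.5.
M_4 = 451.5.
R_4 − M_4 = 91.

91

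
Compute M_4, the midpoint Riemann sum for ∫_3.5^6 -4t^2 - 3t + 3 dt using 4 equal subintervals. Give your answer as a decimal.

Δt = (6 − 3.5)/4 = 0.625.
Midpoints: 3.8125, 4.4375, 5.0625, 5.6875.
f(3.8125) = -66.578125, f(4.4375) = -89.078125, f(5.0625) = -114.703125, f(5.6875) = -143.453125.
Sum = Δt · [f(3.8125) + f(4.4375) + f(5.0625) + f(5.6875)].
Sum = -258.6328125.

-258.6328125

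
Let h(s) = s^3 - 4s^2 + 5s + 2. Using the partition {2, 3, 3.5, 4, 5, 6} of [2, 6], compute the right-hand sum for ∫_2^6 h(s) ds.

181.6875

Subinterval widths: 1, 0.5, 0.5, 1, 1.
Right endpoints: 3, 3.5, 4, 5, 6.
h(3) = 8, h(3.5) = 13.375, h(4) = 22, h(5) = 52, h(6) = 104.
Sum = Σ Δs_i · h(s_i).
Sum = 181.6875.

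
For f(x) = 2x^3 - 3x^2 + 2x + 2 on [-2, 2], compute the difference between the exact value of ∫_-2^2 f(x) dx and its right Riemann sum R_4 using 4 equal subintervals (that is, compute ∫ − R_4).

Exact integral: ∫_-2^2 f(x) dx = -8.
R_4 = 10.
Error = -8 − 10 = -18.

-18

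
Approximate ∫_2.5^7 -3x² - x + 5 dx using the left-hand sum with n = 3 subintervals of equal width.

-231.75

Δx = (7 − 2.5)/3 = 1.5.
Left endpoints: 2.5, 4, 5.5.
f(2.5) = -16.25, f(4) = -47, f(5.5) = -91.25.
Sum = Δx · [f(2.5) + f(4) + f(5.5)].
Sum = -231.75.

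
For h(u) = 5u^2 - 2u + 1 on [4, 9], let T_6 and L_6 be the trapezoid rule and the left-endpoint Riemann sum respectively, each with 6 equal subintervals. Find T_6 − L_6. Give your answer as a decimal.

131.25

T_6 ≈ 1051.226852.
L_6 ≈ 919.976852.
T_6 − L_6 = 131.25.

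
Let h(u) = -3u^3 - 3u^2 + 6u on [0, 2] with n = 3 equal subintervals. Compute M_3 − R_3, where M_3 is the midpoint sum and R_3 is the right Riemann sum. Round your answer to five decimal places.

M_3 ≈ -7.1111111.
R_3 ≈ -17.7777778.
M_3 − R_3 ≈ 10.66667.

10.66667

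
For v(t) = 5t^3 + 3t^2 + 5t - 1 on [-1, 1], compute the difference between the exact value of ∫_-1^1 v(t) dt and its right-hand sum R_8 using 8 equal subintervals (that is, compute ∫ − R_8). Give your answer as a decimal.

Exact integral: ∫_-1^1 v(t) dt = 0.
R_8 = 2.5625.
Error = 0 − 2.5625 = -2.5625.

-2.5625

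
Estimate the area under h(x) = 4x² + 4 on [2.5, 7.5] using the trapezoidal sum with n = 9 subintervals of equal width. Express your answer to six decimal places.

Δx = (7.5 − 2.5)/9 = 5/9.
h(2.5) = 29, h(55/18) = 3349/81, h(65/18) = 4549/81, h(25/6) = 661/9, h(85/18) = 7549/81, h(95/18) = 9349/81, h(35/6) = 1261/9, h(115/18) = 13549/81, h(125/18) = 15949/81, h(7.5) = 229.
T_9 = (Δx/2)·[h(x_0) + 2h(x_1) + ... + 2h(x_{8}) + h(x_9)].
Sum ≈ 562.695473.

562.695473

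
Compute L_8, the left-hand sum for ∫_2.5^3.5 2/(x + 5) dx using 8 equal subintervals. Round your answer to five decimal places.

Δx = (3.5 − 2.5)/8 = 0.125.
Left endpoints: 2.5, 2.625, 2.75, 2.875, 3, 3.125, 3.25, 3.375.
f(2.5) = 4/15, f(2.625) = 16/61, f(2.75) = 8/31, f(2.875) = 16/63, f(3) = 0.25, f(3.125) = 16/65, f(3.25) = 8/33, f(3.375) = 16/67.
Sum = Δx · [f(2.5) + f(2.625) + f(2.75) + ...].
Sum ≈ 0.25230.

0.25230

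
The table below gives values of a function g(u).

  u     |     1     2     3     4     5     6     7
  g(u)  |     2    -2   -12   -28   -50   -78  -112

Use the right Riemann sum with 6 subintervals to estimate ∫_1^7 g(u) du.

-282

Δu = 1.
Sum = 1·[(-2) + (-12) + (-28) + (-50) + (-78) + (-112)] = -282.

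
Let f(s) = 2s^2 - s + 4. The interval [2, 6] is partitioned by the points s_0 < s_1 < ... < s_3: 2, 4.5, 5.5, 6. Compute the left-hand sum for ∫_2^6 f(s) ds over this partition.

94.5

Subinterval widths: 2.5, 1, 0.5.
Left endpoints: 2, 4.5, 5.5.
f(2) = 10, f(4.5) = 40, f(5.5) = 59.
Sum = Σ Δs_i · f(s_i).
Sum = 94.5.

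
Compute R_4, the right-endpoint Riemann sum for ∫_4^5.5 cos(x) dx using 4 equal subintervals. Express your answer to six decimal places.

Δx = (5.5 − 4)/4 = 0.375.
Right endpoints: 4.375, 4.75, 5.125, 5.5.
f(4.375) ≈ -0.331024, f(4.75) ≈ 0.037602, f(5.125) ≈ 0.401003, f(5.5) ≈ 0.708670.
Sum = Δx · [f(4.375) + f(4.75) + f(5.125) + f(5.5)].
Sum ≈ 0.306094.

0.306094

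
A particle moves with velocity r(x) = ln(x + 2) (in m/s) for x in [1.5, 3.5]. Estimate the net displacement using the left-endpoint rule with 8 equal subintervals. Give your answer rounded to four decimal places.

Δx = (3.5 − 1.5)/8 = 0.25.
Left endpoints: 1.5, 1.75, 2, 2.25, 2.5, 2.75, 3, 3.25.
r(1.5) ≈ 1.2528, r(1.75) ≈ 1.3218, r(2) ≈ 1.3863, r(2.25) ≈ 1.4469, r(2.5) ≈ 1.5041, r(2.75) ≈ 1.5581, r(3) ≈ 1.6094, r(3.25) ≈ 1.6582.
Sum = Δx · [r(1.5) + r(1.75) + r(2) + ...].
Sum ≈ 2.9344.

2.9344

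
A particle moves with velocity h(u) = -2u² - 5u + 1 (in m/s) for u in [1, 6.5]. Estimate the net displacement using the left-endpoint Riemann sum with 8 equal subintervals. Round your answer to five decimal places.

Δu = (6.5 − 1)/8 = 0.6875.
Left endpoints: 1, 1.6875, 2.375, 3.0625, 3.75, 4.4375, 5.125, 5.8125.
h(1) = -6, h(1.6875) = -13.1328125, h(2.375) = -22.15625, h(3.0625) = -33.0703125, h(3.75) = -45.875, h(4.4375) = -60.5703125, h(5.125) = -77.15625, h(5.8125) = -95.6328125.
Sum = Δu · [h(1) + h(1.6875) + h(2.375) + ...].
Sum ≈ -243.09570.

-243.09570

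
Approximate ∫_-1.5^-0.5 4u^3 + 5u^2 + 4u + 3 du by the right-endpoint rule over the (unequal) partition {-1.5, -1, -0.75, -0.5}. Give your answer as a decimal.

0.71875

Subinterval widths: 0.5, 0.25, 0.25.
Right endpoints: -1, -0.75, -0.5.
f(-1) = 0, f(-0.75) = 1.125, f(-0.5) = 1.75.
Sum = Σ Δu_i · f(u_i).
Sum = 0.71875.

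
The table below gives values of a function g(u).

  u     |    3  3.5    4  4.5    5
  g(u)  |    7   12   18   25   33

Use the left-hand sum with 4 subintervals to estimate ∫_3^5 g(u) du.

Δu = 0.5.
Sum = 0.5·[7 + 12 + 18 + 25] = 31.

31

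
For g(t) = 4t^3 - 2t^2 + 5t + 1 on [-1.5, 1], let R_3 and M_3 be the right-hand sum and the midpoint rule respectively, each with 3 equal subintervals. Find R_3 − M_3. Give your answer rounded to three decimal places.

R_3 ≈ 4.49074.
M_3 ≈ -6.88079.
R_3 − M_3 ≈ 11.372.

11.372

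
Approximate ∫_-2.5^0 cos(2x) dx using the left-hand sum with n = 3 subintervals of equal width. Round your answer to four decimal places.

-0.6614

Δx = (0 − (-2.5))/3 = 5/6.
Left endpoints: -2.5, -5/3, -5/6.
f(-2.5) ≈ 0.2837, f(-5/3) ≈ -0.9817, f(-5/6) ≈ -0.0957.
Sum = Δx · [f(-2.5) + f(-5/3) + f(-5/6)].
Sum ≈ -0.6614.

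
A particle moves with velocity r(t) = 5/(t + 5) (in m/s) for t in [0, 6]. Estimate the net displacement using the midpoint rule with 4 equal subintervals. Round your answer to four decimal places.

Δt = (6 − 0)/4 = 1.5.
Midpoints: 0.75, 2.25, 3.75, 5.25.
r(0.75) = 20/23, r(2.25) = 20/29, r(3.75) = 4/7, r(5.25) = 20/41.
Sum = Δt · [r(0.75) + r(2.25) + r(3.75) + r(5.25)].
Sum ≈ 3.9277.

3.9277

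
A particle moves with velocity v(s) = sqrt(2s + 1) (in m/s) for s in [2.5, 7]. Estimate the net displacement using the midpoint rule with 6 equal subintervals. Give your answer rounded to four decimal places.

14.4694

Δs = (7 − 2.5)/6 = 0.75.
Midpoints: 2.875, 3.625, 4.375, 5.125, 5.875, 6.625.
v(2.875) ≈ 2.5981, v(3.625) ≈ 2.8723, v(4.375) ≈ 3.1225, v(5.125) ≈ 3.3541, v(5.875) ≈ 3.5707, v(6.625) ≈ 3.7749.
Sum = Δs · [v(2.875) + v(3.625) + v(4.375) + ...].
Sum ≈ 14.4694.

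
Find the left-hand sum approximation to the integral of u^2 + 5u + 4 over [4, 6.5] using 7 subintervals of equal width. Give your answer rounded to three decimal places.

138.967

Δu = (6.5 − 4)/7 = 5/14.
Left endpoints: 4, 61/14, 33/7, 71/14, 38/7, 81/14, 43/7.
f(4) = 40, f(61/14) = 8775/196, f(33/7) = 2440/49, f(71/14) = 10795/196, f(38/7) = 2970/49, f(81/14) = 13015/196, f(43/7) = 3550/49.
Sum = Δu · [f(4) + f(61/14) + f(33/7) + ...].
Sum ≈ 138.967.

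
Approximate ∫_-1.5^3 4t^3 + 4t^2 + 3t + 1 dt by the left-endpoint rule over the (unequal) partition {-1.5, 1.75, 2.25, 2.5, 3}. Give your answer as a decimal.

60.359375

Subinterval widths: 3.25, 0.5, 0.25, 0.5.
Left endpoints: -1.5, 1.75, 2.25, 2.5.
f(-1.5) = -8, f(1.75) = 39.9375, f(2.25) = 73.5625, f(2.5) = 96.
Sum = Σ Δt_i · f(t_i).
Sum = 60.359375.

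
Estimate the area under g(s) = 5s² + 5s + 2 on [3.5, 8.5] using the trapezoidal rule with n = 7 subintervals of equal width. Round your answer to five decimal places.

Δs = (8.5 − 3.5)/7 = 5/7.
g(3.5) = 80.75, g(59/14) = 21927/196, g(69/14) = 29027/196, g(79/14) = 37127/196, g(89/14) = 46227/196, g(99/14) = 56327/196, g(109/14) = 67427/196, g(8.5) = 405.75.
T_7 = (Δs/2)·[g(s_0) + 2g(s_1) + ... + 2g(s_{6}) + g(s_7)].
Sum ≈ 1114.20918.

1114.20918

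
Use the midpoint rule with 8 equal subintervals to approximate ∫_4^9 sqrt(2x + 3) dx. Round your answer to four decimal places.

Δx = (9 − 4)/8 = 0.625.
Midpoints: 4.3125, 4.9375, 5.5625, 6.1875, 6.8125, 7.4375, 8.0625, 8.6875.
f(4.3125) ≈ 3.4095, f(4.9375) ≈ 3.5882, f(5.5625) ≈ 3.7583, f(6.1875) ≈ 3.9211, f(6.8125) ≈ 4.0774, f(7.4375) ≈ 4.2279, f(8.0625) ≈ 4.3732, f(8.6875) ≈ 4.5139.
Sum = Δx · [f(4.3125) + f(4.9375) + f(5.5625) + ...].
Sum ≈ 19.9184.

19.9184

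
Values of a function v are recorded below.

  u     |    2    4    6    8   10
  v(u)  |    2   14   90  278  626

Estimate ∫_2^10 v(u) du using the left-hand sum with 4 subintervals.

768

Δu = 2.
Sum = 2·[2 + 14 + 90 + 278] = 768.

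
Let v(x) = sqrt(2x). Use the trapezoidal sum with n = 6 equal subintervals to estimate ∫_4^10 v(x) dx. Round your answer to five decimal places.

Δx = (10 − 4)/6 = 1.
v(4) ≈ 2.82843, v(5) ≈ 3.16228, v(6) ≈ 3.46410, v(7) ≈ 3.74166, v(8) ≈ 4.00000, v(9) ≈ 4.24264, v(10) ≈ 4.47214.
T_6 = (Δx/2)·[v(x_0) + 2v(x_1) + ... + 2v(x_{5}) + v(x_6)].
Sum ≈ 22.26096.

22.26096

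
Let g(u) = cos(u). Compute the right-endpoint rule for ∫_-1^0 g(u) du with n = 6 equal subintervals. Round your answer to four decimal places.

0.8778

Δu = (0 − (-1))/6 = 1/6.
Right endpoints: -5/6, -2/3, -0.5, -1/3, -1/6, 0.
g(-5/6) ≈ 0.6724, g(-2/3) ≈ 0.7859, g(-0.5) ≈ 0.8776, g(-1/3) ≈ 0.9450, g(-1/6) ≈ 0.9861, g(0) ≈ 1.0000.
Sum = Δu · [g(-5/6) + g(-2/3) + g(-0.5) + ...].
Sum ≈ 0.8778.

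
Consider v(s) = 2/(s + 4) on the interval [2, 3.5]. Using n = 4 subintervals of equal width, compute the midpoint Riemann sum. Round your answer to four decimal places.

0.4462

Δs = (3.5 − 2)/4 = 0.375.
Midpoints: 2.1875, 2.5625, 2.9375, 3.3125.
v(2.1875) = 32/99, v(2.5625) = 32/105, v(2.9375) = 32/111, v(3.3125) = 32/117.
Sum = Δs · [v(2.1875) + v(2.5625) + v(2.9375) + v(3.3125)].
Sum ≈ 0.4462.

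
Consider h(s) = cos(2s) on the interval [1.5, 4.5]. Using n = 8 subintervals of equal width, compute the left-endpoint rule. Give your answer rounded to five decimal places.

0.11430

Δs = (4.5 − 1.5)/8 = 0.375.
Left endpoints: 1.5, 1.875, 2.25, 2.625, 3, 3.375, 3.75, 4.125.
h(1.5) ≈ -0.98999, h(1.875) ≈ -0.82056, h(2.25) ≈ -0.21080, h(2.625) ≈ 0.51209, h(3) ≈ 0.96017, h(3.375) ≈ 0.89301, h(3.75) ≈ 0.34664, h(4.125) ≈ -0.38575.
Sum = Δs · [h(1.5) + h(1.875) + h(2.25) + ...].
Sum ≈ 0.11430.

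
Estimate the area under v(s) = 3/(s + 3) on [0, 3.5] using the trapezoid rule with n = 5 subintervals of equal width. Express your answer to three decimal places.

Δs = (3.5 − 0)/5 = 0.7.
v(0) = 1, v(0.7) = 30/37, v(1.4) = 15/22, v(2.1) = 10/17, v(2.8) = 15/29, v(3.5) = 6/13.
T_5 = (Δs/2)·[v(s_0) + 2v(s_1) + ... + 2v(s_{4}) + v(s_5)].
Sum ≈ 2.330.

2.330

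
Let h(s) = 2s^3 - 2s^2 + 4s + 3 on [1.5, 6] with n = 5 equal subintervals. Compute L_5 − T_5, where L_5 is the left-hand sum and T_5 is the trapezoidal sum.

-169.0875

L_5 = 428.085.
T_5 = 597.1725.
L_5 − T_5 = -169.0875.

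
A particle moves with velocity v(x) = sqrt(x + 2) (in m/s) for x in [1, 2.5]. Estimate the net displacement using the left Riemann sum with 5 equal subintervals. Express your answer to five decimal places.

Δx = (2.5 − 1)/5 = 0.3.
Left endpoints: 1, 1.3, 1.6, 1.9, 2.2.
v(1) ≈ 1.73205, v(1.3) ≈ 1.81659, v(1.6) ≈ 1.89737, v(1.9) ≈ 1.97484, v(2.2) ≈ 2.04939.
Sum = Δx · [v(1) + v(1.3) + v(1.6) + v(1.9) + v(2.2)].
Sum ≈ 2.84107.

2.84107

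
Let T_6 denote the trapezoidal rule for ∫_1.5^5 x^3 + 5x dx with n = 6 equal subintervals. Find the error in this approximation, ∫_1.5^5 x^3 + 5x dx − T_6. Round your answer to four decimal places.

-1.9353

Exact integral: ∫_1.5^5 f(x) dx = 211.859375.
T_6 ≈ 213.794705.
Error ≈ 211.859375 − 213.794705 ≈ -1.9353.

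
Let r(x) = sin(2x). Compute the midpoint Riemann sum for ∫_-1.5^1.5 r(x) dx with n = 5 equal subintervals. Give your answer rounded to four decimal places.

0.0000

Δx = (1.5 − (-1.5))/5 = 0.6.
Midpoints: -1.2, -0.6, 0, 0.6, 1.2.
r(-1.2) ≈ -0.6755, r(-0.6) ≈ -0.9320, r(0) ≈ 0.0000, r(0.6) ≈ 0.9320, r(1.2) ≈ 0.6755.
Sum = Δx · [r(-1.2) + r(-0.6) + r(0) + r(0.6) + r(1.2)].
Sum ≈ 0.0000.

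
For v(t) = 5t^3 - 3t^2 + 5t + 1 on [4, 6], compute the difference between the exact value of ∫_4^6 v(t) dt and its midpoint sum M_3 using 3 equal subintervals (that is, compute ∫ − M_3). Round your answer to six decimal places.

5.333333

Exact integral: ∫_4^6 v(t) dt = 1200.
M_3 ≈ 1194.66666667.
Error ≈ 1200 − 1194.66666667 ≈ 5.333333.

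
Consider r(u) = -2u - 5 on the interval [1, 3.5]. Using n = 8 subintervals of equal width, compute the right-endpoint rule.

Δu = (3.5 − 1)/8 = 0.3125.
Right endpoints: 1.3125, 1.625, 1.9375, 2.25, 2.5625, 2.875, 3.1875, 3.5.
r(1.3125) = -7.625, r(1.625) = -8.25, r(1.9375) = -8.875, r(2.25) = -9.5, r(2.5625) = -10.125, r(2.875) = -10.75, r(3.1875) = -11.375, r(3.5) = -12.
Sum = Δu · [r(1.3125) + r(1.625) + r(1.9375) + ...].
Sum = -24.53125.

-24.53125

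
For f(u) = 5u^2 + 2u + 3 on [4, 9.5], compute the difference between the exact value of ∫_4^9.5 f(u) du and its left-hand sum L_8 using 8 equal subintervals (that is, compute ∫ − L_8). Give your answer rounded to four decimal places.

Exact integral: ∫_4^9.5 f(u) du ≈ 1413.041667.
L_8 ≈ 1283.809570.
Error ≈ 1413.041667 − 1283.809570 ≈ 129.2321.

129.2321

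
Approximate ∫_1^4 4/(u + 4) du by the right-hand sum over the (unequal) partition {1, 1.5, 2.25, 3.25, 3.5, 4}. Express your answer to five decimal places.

Subinterval widths: 0.5, 0.75, 1, 0.25, 0.5.
Right endpoints: 1.5, 2.25, 3.25, 3.5, 4.
f(1.5) = 8/11, f(2.25) = 0.64, f(3.25) = 16/29, f(3.5) = 8/15, f(4) = 0.5.
Sum = Σ Δu_i · f(u_i).
Sum ≈ 1.77869.

1.77869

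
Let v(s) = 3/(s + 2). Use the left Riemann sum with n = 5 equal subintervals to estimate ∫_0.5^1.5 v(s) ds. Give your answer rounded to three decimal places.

1.044

Δs = (1.5 − 0.5)/5 = 0.2.
Left endpoints: 0.5, 0.7, 0.9, 1.1, 1.3.
v(0.5) = 1.2, v(0.7) = 10/9, v(0.9) = 30/29, v(1.1) = 30/31, v(1.3) = 10/11.
Sum = Δs · [v(0.5) + v(0.7) + v(0.9) + v(1.1) + v(1.3)].
Sum ≈ 1.044.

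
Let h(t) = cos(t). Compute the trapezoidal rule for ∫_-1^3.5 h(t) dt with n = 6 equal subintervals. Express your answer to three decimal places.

0.467

Δt = (3.5 − (-1))/6 = 0.75.
h(-1) ≈ 0.540, h(-0.25) ≈ 0.969, h(0.5) ≈ 0.878, h(1.25) ≈ 0.315, h(2) ≈ -0.416, h(2.75) ≈ -0.924, h(3.5) ≈ -0.936.
T_6 = (Δt/2)·[h(t_0) + 2h(t_1) + ... + 2h(t_{5}) + h(t_6)].
Sum ≈ 0.467.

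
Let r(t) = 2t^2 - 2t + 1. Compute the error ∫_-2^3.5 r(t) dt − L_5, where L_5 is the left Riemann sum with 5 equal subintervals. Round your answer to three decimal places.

Exact integral: ∫_-2^3.5 r(t) dt ≈ 31.16667.
L_5 = 30.36.
Error ≈ 31.16667 − 30.36 ≈ 0.807.

0.807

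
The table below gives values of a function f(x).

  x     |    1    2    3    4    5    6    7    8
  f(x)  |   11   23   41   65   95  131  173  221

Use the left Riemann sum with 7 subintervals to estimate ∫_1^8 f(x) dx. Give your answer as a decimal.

Δx = 1.
Sum = 1·[11 + 23 + 41 + 65 + 95 + 131 + 173] = 539.

539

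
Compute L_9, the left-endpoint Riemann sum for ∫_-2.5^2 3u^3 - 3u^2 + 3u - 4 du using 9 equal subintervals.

-86.0625

Δu = (2 − (-2.5))/9 = 0.5.
Left endpoints: -2.5, -2, -1.5, -1, -0.5, 0, 0.5, 1, 1.5.
f(-2.5) = -77.125, f(-2) = -46, f(-1.5) = -25.375, f(-1) = -13, f(-0.5) = -6.625, f(0) = -4, f(0.5) = -2.875, f(1) = -1, f(1.5) = 3.875.
Sum = Δu · [f(-2.5) + f(-2) + f(-1.5) + ...].
Sum = -86.0625.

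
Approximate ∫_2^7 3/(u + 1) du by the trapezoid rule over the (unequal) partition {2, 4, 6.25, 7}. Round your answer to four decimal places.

3.0363

Subinterval widths: 2, 2.25, 0.75.
f(2) = 1, f(4) = 0.6, f(6.25) = 12/29, f(7) = 0.375.
On each subinterval the trapezoid contributes (Δu_i/2)·[f(u_{i-1}) + f(u_i)].
Sum ≈ 3.0363.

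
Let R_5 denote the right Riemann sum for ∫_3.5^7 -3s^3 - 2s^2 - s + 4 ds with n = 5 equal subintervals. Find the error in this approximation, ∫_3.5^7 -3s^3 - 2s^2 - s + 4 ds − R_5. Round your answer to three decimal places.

Exact integral: ∫_3.5^7 f(s) ds ≈ -1892.66146.
R_5 = -2248.82.
Error ≈ -1892.66146 − (-2248.82) ≈ 356.159.

356.159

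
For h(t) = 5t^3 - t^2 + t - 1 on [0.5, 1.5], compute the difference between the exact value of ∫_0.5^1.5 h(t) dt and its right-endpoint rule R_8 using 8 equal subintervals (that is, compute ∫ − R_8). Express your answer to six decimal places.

-0.989583

Exact integral: ∫_0.5^1.5 h(t) dt ≈ 5.16666667.
R_8 = 6.15625.
Error ≈ 5.16666667 − 6.15625 ≈ -0.989583.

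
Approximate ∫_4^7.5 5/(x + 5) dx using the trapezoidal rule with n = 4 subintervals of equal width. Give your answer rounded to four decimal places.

Δx = (7.5 − 4)/4 = 0.875.
f(4) = 5/9, f(4.875) = 40/79, f(5.75) = 20/43, f(6.625) = 40/93, f(7.5) = 0.4.
T_4 = (Δx/2)·[f(x_0) + 2f(x_1) + 2f(x_2) + 2f(x_3) + f(x_4)].
Sum ≈ 1.6444.

1.6444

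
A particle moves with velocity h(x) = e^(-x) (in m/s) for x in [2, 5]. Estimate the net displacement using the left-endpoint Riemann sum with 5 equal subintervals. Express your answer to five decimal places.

Δx = (5 − 2)/5 = 0.6.
Left endpoints: 2, 2.6, 3.2, 3.8, 4.4.
h(2) ≈ 0.13534, h(2.6) ≈ 0.07427, h(3.2) ≈ 0.04076, h(3.8) ≈ 0.02237, h(4.4) ≈ 0.01228.
Sum = Δx · [h(2) + h(2.6) + h(3.2) + h(3.8) + h(4.4)].
Sum ≈ 0.17101.

0.17101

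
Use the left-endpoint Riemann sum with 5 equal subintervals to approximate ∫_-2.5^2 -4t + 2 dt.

21.6

Δt = (2 − (-2.5))/5 = 0.9.
Left endpoints: -2.5, -1.6, -0.7, 0.2, 1.1.
f(-2.5) = 12, f(-1.6) = 8.4, f(-0.7) = 4.8, f(0.2) = 1.2, f(1.1) = -2.4.
Sum = Δt · [f(-2.5) + f(-1.6) + f(-0.7) + f(0.2) + f(1.1)].
Sum = 21.6.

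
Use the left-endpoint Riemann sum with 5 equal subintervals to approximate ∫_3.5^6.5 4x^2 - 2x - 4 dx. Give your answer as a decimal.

233.52

Δx = (6.5 − 3.5)/5 = 0.6.
Left endpoints: 3.5, 4.1, 4.7, 5.3, 5.9.
f(3.5) = 38, f(4.1) = 55.04, f(4.7) = 74.96, f(5.3) = 97.76, f(5.9) = 123.44.
Sum = Δx · [f(3.5) + f(4.1) + f(4.7) + f(5.3) + f(5.9)].
Sum = 233.52.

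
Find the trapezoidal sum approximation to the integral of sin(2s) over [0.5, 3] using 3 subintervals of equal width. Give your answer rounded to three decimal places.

-0.159

Δs = (3 − 0.5)/3 = 5/6.
f(0.5) ≈ 0.841, f(4/3) ≈ 0.457, f(13/6) ≈ -0.929, f(3) ≈ -0.279.
T_3 = (Δs/2)·[f(s_0) + 2f(s_1) + 2f(s_2) + f(s_3)].
Sum ≈ -0.159.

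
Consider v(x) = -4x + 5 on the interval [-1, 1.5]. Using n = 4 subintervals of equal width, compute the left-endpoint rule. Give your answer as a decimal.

13.125

Δx = (1.5 − (-1))/4 = 0.625.
Left endpoints: -1, -0.375, 0.25, 0.875.
v(-1) = 9, v(-0.375) = 6.5, v(0.25) = 4, v(0.875) = 1.5.
Sum = Δx · [v(-1) + v(-0.375) + v(0.25) + v(0.875)].
Sum = 13.125.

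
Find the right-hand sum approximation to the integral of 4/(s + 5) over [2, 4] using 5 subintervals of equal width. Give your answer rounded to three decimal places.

0.980

Δs = (4 − 2)/5 = 0.4.
Right endpoints: 2.4, 2.8, 3.2, 3.6, 4.
f(2.4) = 20/37, f(2.8) = 20/39, f(3.2) = 20/41, f(3.6) = 20/43, f(4) = 4/9.
Sum = Δs · [f(2.4) + f(2.8) + f(3.2) + f(3.6) + f(4)].
Sum ≈ 0.980.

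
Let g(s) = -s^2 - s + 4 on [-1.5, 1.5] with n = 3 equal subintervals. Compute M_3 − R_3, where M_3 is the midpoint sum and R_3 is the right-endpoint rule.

2.25

M_3 = 10.
R_3 = 7.75.
M_3 − R_3 = 2.25.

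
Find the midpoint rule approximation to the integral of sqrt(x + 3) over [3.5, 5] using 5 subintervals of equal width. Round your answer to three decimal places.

4.037

Δx = (5 − 3.5)/5 = 0.3.
Midpoints: 3.65, 3.95, 4.25, 4.55, 4.85.
f(3.65) ≈ 2.579, f(3.95) ≈ 2.636, f(4.25) ≈ 2.693, f(4.55) ≈ 2.748, f(4.85) ≈ 2.802.
Sum = Δx · [f(3.65) + f(3.95) + f(4.25) + f(4.55) + f(4.85)].
Sum ≈ 4.037.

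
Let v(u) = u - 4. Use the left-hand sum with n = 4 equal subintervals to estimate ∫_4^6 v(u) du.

Δu = (6 − 4)/4 = 0.5.
Left endpoints: 4, 4.5, 5, 5.5.
v(4) = 0, v(4.5) = 0.5, v(5) = 1, v(5.5) = 1.5.
Sum = Δu · [v(4) + v(4.5) + v(5) + v(5.5)].
Sum = 1.5.

1.5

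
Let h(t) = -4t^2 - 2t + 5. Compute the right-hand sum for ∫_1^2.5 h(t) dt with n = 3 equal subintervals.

Δt = (2.5 − 1)/3 = 0.5.
Right endpoints: 1.5, 2, 2.5.
h(1.5) = -7, h(2) = -15, h(2.5) = -25.
Sum = Δt · [h(1.5) + h(2) + h(2.5)].
Sum = -23.5.

-23.5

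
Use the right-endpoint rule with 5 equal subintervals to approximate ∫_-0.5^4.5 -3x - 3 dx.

Δx = (4.5 − (-0.5))/5 = 1.
Right endpoints: 0.5, 1.5, 2.5, 3.5, 4.5.
f(0.5) = -4.5, f(1.5) = -7.5, f(2.5) = -10.5, f(3.5) = -13.5, f(4.5) = -16.5.
Sum = Δx · [f(0.5) + f(1.5) + f(2.5) + f(3.5) + f(4.5)].
Sum = -52.5.

-52.5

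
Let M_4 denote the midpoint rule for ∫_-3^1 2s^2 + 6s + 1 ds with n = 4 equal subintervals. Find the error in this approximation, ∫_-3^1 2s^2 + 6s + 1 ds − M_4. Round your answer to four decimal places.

Exact integral: ∫_-3^1 f(s) ds ≈ -1.333333.
M_4 = -2.
Error ≈ -1.333333 − (-2) ≈ 0.6667.

0.6667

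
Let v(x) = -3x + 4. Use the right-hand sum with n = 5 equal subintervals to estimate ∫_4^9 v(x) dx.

Δx = (9 − 4)/5 = 1.
Right endpoints: 5, 6, 7, 8, 9.
v(5) = -11, v(6) = -14, v(7) = -17, v(8) = -20, v(9) = -23.
Sum = Δx · [v(5) + v(6) + v(7) + v(8) + v(9)].
Sum = -85.

-85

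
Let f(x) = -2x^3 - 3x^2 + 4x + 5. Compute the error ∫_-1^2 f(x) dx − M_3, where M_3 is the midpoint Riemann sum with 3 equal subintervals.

Exact integral: ∫_-1^2 f(x) dx = 4.5.
M_3 = 6.
Error = 4.5 − 6 = -1.5.

-1.5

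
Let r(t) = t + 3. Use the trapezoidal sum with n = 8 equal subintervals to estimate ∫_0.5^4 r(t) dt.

Δt = (4 − 0.5)/8 = 0.4375.
r(0.5) = 3.5, r(0.9375) = 3.9375, r(1.375) = 4.375, r(1.8125) = 4.8125, r(2.25) = 5.25, r(2.6875) = 5.6875, r(3.125) = 6.125, r(3.5625) = 6.5625, r(4) = 7.
T_8 = (Δt/2)·[r(t_0) + 2r(t_1) + ... + 2r(t_{7}) + r(t_8)].
Sum = 18.375.

18.375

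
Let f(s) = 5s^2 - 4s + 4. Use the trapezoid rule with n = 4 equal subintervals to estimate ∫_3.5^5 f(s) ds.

117.55078125

Δs = (5 − 3.5)/4 = 0.375.
f(3.5) = 51.25, f(3.875) = 63.578125, f(4.25) = 77.3125, f(4.625) = 92.453125, f(5) = 109.
T_4 = (Δs/2)·[f(s_0) + 2f(s_1) + 2f(s_2) + 2f(s_3) + f(s_4)].
Sum = 117.55078125.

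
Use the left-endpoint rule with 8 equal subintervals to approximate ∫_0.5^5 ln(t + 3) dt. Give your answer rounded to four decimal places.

Δt = (5 − 0.5)/8 = 0.5625.
Left endpoints: 0.5, 1.0625, 1.625, 2.1875, 2.75, 3.3125, 3.875, 4.4375.
f(0.5) ≈ 1.2528, f(1.0625) ≈ 1.4018, f(1.625) ≈ 1.5315, f(2.1875) ≈ 1.6463, f(2.75) ≈ 1.7492, f(3.3125) ≈ 1.8425, f(3.875) ≈ 1.9279, f(4.4375) ≈ 2.0065.
Sum = Δt · [f(0.5) + f(1.0625) + f(1.625) + ...].
Sum ≈ 7.5141.

7.5141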